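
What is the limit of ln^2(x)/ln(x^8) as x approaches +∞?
This is an ∞/∞ indeterminate form as x → +∞.
Write ln(x^8) = 8·ln(x), reducing the quotient to ln(x)/8 → ∞.
Limit = ∞.

Final answer: ∞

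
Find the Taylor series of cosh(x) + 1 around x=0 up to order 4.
x^4/24 + x^2/2 + 2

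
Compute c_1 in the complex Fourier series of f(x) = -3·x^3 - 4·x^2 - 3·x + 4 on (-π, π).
Compute the real Fourier coefficients first: a_1 = 16, b_1 = 30 - 6·π^2.
Then c_1 = (a_1 − i·b_1)/2 = 8 - 15·i + 3·i·π^2.

Final answer: 8 - 15·i + 3·i·π^2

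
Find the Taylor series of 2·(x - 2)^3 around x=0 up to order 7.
2·x^3 - 12·x^2 + 24·x - 16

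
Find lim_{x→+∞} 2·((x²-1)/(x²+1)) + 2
Evaluate the dominant behaviour as x → +∞; each term tends to a finite value or vanishes.
Limit = 4.

Final answer: 4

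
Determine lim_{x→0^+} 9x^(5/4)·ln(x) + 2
The product is a 0·∞ indeterminate form at x → 0⁺.
Rewrite the product as 9·ln(x) / x^(-5/4) and apply L'Hôpital, or use the standard hierarchy x^(-5/4) ≫ |ln x| as x → 0⁺.
The indeterminate product → 0, so the limit = 2.

Final answer: 2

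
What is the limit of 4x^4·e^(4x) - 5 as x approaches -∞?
The product is a 0·∞ indeterminate form at x → -∞.
Rewrite the product as 4x^4 / e^(-4x) (an ∞/∞ form) and apply L'Hôpital, or use the standard hierarchy e^(4|x|) ≫ |x^4| as x → -∞.
The indeterminate product → 0, so the limit = -5.

Final answer: -5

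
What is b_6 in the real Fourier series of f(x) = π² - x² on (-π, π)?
b_6 = (1/π) ∫_{-π}^{π} f(x)·sin(6x) dx.
Evaluate the integral (use parity and integration by parts as needed): b_6 = 0.

Final answer: 0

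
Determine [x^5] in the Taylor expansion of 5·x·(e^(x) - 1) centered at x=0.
Expand to order 5: 5·x·(e^(x) - 1) = 5·x^5/24 + 5·x^4/6 + 5·x^3/2 + 5·x^2 + O(x^6).
The coefficient of x^5 is 5/24.

Final answer: 5/24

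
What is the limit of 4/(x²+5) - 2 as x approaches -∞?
Evaluate the dominant behaviour as x → -∞; each term tends to a finite value or vanishes.
Limit = -2.

Final answer: -2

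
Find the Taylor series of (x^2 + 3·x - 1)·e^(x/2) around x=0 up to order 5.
109·x^5/3840 + 71·x^4/384 + 41·x^3/48 + 19·x^2/8 + 5·x/2 - 1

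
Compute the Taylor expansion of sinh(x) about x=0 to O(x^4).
x^3/6 + x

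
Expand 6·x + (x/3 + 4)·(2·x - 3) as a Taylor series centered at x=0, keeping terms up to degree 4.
2·x^2/3 + 13·x - 12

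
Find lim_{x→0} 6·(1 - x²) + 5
Direct substitution at x = 0 gives 11.

Final answer: 11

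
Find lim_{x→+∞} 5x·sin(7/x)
As x → +∞: let u = 7/x → 0⁺; then 5·x·sin(7/x) = 5·7·sin(u)/u → 5·7·1 = 35.
Limit = 35.

Final answer: 35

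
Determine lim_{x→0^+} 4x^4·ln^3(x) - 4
The product is a 0·∞ indeterminate form at x → 0⁺.
Rewrite the product as 4·ln^3(x) / x^(-4) and apply L'Hôpital, or use the standard hierarchy x^(-4) ≫ |ln x|^3 as x → 0⁺.
The indeterminate product → 0, so the limit = -4.

Final answer: -4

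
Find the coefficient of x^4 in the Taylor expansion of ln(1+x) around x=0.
Expand to order 4: ln(1+x) = -x^4/4 + x^3/3 - x^2/2 + x + O(x^5).
The coefficient of x^4 is -1/4.

Final answer: -1/4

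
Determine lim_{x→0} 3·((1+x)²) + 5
Direct substitution at x = 0 gives 8.

Final answer: 8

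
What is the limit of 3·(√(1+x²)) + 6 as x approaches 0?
Direct substitution at x = 0 gives 9.

Final answer: 9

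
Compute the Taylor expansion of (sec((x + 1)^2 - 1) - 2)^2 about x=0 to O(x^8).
92·x^7/15 - 68·x^6/45 - 16·x^5/3 - 11·x^4/3 - 4·x^3 - 4·x^2 + 1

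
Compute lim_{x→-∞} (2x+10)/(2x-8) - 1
Evaluate the dominant behaviour as x → -∞; each term tends to a finite value or vanishes.
Limit = 0.

Final answer: 0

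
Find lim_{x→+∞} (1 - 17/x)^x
As x → +∞: this is the defining limit (1 - 17/x)^x → e^(-17).
Limit = e^(-17).

Final answer: e^(-17)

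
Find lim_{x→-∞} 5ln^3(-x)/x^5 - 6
The quotient is an ∞/∞ indeterminate form as x → -∞.
Compare growth rates of the dominant terms (exponentials ≫ polynomials ≫ logarithms), or apply L'Hôpital's rule; the quotient → 0.
Adding the constant: 0 - 6 = -6. Limit = -6.

Final answer: -6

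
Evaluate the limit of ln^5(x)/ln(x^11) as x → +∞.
This is an ∞/∞ indeterminate form as x → +∞.
Write ln(x^11) = 11·ln(x), reducing the quotient to ln^4(x)/11 → ∞.
Limit = ∞.

Final answer: ∞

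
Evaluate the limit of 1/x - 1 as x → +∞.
Evaluate the dominant behaviour as x → +∞; each term tends to a finite value or vanishes.
Limit = -1.

Final answer: -1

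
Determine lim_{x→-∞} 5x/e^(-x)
This is an ∞/∞ indeterminate form as x → -∞.
Compare growth rates of the dominant terms (exponentials ≫ polynomials ≫ logarithms), or apply L'Hôpital's rule; the quotient → 0.
Limit = 0.

Final answer: 0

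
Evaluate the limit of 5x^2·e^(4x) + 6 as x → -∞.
The product is a 0·∞ indeterminate form at x → -∞.
Rewrite the product as 5x^2 / e^(-4x) (an ∞/∞ form) and apply L'Hôpital, or use the standard hierarchy e^(4|x|) ≫ |x^2| as x → -∞.
The indeterminate product → 0, so the limit = 6.

Final answer: 6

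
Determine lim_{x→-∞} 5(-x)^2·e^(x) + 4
The product is a 0·∞ indeterminate form at x → -∞.
Rewrite the product as 5(-x)^2 / e^(-x) (an ∞/∞ form) and apply L'Hôpital, or use the standard hierarchy e^(|x|) ≫ |(-x)^2| as x → -∞.
The indeterminate product → 0, so the limit = 4.

Final answer: 4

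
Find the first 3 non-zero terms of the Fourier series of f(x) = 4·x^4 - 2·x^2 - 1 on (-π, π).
(200 - 32·π^2)·cos(x) + (-14 + 8·π^2)·cos(2·x) - 2·π^2/3 - 1 + 4·π^4/5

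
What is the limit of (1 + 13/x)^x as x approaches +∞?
As x → +∞: this is the defining limit (1 + 13/x)^x → e^13.
Limit = e^(13).

Final answer: e^(13)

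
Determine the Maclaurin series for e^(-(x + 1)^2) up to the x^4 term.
-5·x^4·e^(-1)/6 + 2·x^3·e^(-1)/3 + x^2·e^(-1) - 2·x·e^(-1) + e^(-1)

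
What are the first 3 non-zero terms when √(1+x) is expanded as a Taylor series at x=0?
-x^2/8 + x/2 + 1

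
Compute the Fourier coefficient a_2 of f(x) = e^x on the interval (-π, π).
a_2 = (1/π) ∫_{-π}^{π} f(x)·cos(2x) dx.
Evaluate the integral (use parity and integration by parts as needed): a_2 = (-1 + e^(2·π))·e^(-π)/(5·π).

Final answer: (-1 + e^(2·π))·e^(-π)/(5·π)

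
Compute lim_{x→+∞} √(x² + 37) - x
This is an ∞ − ∞ indeterminate form.
Multiply and divide by the conjugate √(x²+37) + x; the x² terms cancel, leaving 37/(√(x²+37)+x) → 0.
Limit = 0.

Final answer: 0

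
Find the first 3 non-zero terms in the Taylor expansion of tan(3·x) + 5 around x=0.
9·x^3 + 3·x + 5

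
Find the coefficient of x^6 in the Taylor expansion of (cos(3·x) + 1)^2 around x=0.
Expand to order 6: (cos(3·x) + 1)^2 = -1377·x^6/40 + 135·x^4/4 - 18·x^2 + 4 + O(x^7).
The coefficient of x^6 is -1377/40.

Final answer: -1377/40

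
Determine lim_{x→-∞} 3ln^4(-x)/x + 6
The quotient is an ∞/∞ indeterminate form as x → -∞.
Compare growth rates of the dominant terms (exponentials ≫ polynomials ≫ logarithms), or apply L'Hôpital's rule; the quotient → 0.
Adding the constant: 0 + 6 = 6. Limit = 6.

Final answer: 6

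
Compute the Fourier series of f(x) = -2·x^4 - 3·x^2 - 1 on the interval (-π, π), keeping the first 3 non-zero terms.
(-84 + 16·π^2)·cos(x) + (3 - 4·π^2)·cos(2·x) - 2·π^4/5 - π^2 - 1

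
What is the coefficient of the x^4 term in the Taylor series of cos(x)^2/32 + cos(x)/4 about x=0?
Expand to order 4: cos(x)^2/32 + cos(x)/4 = x^4/48 - 5·x^2/32 + 9/32 + O(x^5).
The coefficient of x^4 is 1/48.

Final answer: 1/48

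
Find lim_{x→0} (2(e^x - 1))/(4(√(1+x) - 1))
Both numerator and denominator → 0 as x → 0; this is a 0/0 indeterminate form.
Expand each to leading order near x = 0: numerator ~ 2·x, denominator ~ 2·x.
The limit of the ratio is 1.

Final answer: 1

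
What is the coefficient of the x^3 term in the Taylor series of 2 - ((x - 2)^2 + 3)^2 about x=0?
Expand to order 3: 2 - ((x - 2)^2 + 3)^2 = 8·x^3 - 30·x^2 + 56·x - 47 + O(x^4).
The coefficient of x^3 is 8.

Final answer: 8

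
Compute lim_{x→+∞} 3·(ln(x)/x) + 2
Evaluate the dominant behaviour as x → +∞; each term tends to a finite value or vanishes.
Limit = 2.

Final answer: 2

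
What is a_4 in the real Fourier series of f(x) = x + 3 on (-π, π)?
a_4 = (1/π) ∫_{-π}^{π} f(x)·cos(4x) dx.
Evaluate the integral (use parity and integration by parts as needed): a_4 = 0.

Final answer: 0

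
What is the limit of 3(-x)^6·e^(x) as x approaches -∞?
This is a 0·∞ indeterminate form at x → -∞.
Rewrite the product as 3(-x)^6 / e^(-x) (an ∞/∞ form) and apply L'Hôpital, or use the standard hierarchy e^(|x|) ≫ |(-x)^6| as x → -∞.
The indeterminate product → 0, so the limit = 0.

Final answer: 0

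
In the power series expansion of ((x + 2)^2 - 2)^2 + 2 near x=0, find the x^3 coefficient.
Expand to order 3: ((x + 2)^2 - 2)^2 + 2 = 8·x^3 + 20·x^2 + 16·x + 6 + O(x^4).
The coefficient of x^3 is 8.

Final answer: 8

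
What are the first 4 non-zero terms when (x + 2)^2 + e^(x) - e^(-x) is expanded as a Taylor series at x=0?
x^3/3 + x^2 + 6·x + 4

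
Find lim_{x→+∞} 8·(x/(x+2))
Evaluate the dominant behaviour as x → +∞; each term tends to a finite value or vanishes.
Limit = 8.

Final answer: 8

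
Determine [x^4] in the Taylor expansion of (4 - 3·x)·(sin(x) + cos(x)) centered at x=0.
Expand to order 4: (4 - 3·x)·(sin(x) + cos(x)) = 2·x^4/3 + 5·x^3/6 - 5·x^2 + x + 4 + O(x^5).
The coefficient of x^4 is 2/3.

Final answer: 2/3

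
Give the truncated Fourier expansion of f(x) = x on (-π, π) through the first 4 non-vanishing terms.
2·sin(x) - sin(2·x) + 2·sin(3·x)/3 - sin(4·x)/2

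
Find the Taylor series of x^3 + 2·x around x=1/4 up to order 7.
33/64 + 35·(x - 1/4)/16 + 3·(x - 1/4)^2/4 + (x - 1/4)^3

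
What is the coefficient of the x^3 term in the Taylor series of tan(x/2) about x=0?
Expand to order 3: tan(x/2) = x^3/24 + x/2 + O(x^4).
The coefficient of x^3 is 1/24.

Final answer: 1/24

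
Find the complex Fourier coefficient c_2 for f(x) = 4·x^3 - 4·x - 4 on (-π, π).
Compute the real Fourier coefficients first: a_2 = 0, b_2 = 10 - 4·π^2.
Then c_2 = (a_2 − i·b_2)/2 = -5·i + 2·i·π^2.

Final answer: -5·i + 2·i·π^2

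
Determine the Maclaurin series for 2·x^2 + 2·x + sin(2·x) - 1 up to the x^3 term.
-4·x^3/3 + 2·x^2 + 4·x - 1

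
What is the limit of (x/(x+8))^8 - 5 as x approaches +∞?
As x → +∞: x/(x+8) = 1/(1 + 8/x) → 1, and the 8th power of a limit-1 base also → 1; with the additive constant, 1 - 5 = -4.
Limit = -4.

Final answer: -4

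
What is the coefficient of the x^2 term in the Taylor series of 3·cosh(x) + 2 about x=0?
Expand to order 2: 3·cosh(x) + 2 = 3·x^2/2 + 5 + O(x^3).
The coefficient of x^2 is 3/2.

Final answer: 3/2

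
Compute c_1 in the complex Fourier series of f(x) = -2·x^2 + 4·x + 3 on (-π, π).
Compute the real Fourier coefficients first: a_1 = 8, b_1 = 8.
Then c_1 = (a_1 − i·b_1)/2 = 4 - 4·i.

Final answer: 4 - 4·i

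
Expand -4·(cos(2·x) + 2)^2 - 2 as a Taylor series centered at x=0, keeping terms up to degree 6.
64·x^6/5 - 32·x^4 + 48·x^2 - 38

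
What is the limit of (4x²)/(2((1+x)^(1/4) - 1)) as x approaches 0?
Both numerator and denominator → 0 as x → 0; this is a 0/0 indeterminate form.
Expand each to leading order near x = 0: numerator ~ 4·x^2, denominator ~ x/2.
The limit of the ratio is 0.

Final answer: 0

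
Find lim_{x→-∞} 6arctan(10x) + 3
Evaluate the dominant behaviour as x → -∞; each term tends to a finite value or vanishes.
Limit = 3 - 3·π.

Final answer: 3 - 3·π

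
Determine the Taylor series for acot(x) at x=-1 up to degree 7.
-π/4 - (x + 1)/2 - (x + 1)^2/4 - (x + 1)^3/12 + (x + 1)^5/40 + (x + 1)^6/48 + (x + 1)^7/112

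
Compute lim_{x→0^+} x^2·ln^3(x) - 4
The product is a 0·∞ indeterminate form at x → 0⁺.
Rewrite the product as ln^3(x) / x^(-2) and apply L'Hôpital, or use the standard hierarchy x^(-2) ≫ |ln x|^3 as x → 0⁺.
The indeterminate product → 0, so the limit = -4.

Final answer: -4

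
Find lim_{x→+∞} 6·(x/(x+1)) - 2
Evaluate the dominant behaviour as x → +∞; each term tends to a finite value or vanishes.
Limit = 4.

Final answer: 4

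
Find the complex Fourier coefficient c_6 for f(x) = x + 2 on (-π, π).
Compute the real Fourier coefficients first: a_6 = 0, b_6 = -1/3.
Then c_6 = (a_6 − i·b_6)/2 = i/6.

Final answer: i/6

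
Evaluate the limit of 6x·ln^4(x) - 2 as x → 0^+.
The product is a 0·∞ indeterminate form at x → 0⁺.
Rewrite the product as 6·ln^4(x) / x^(-1) and apply L'Hôpital, or use the standard hierarchy x^(-1) ≫ |ln x|^4 as x → 0⁺.
The indeterminate product → 0, so the limit = -2.

Final answer: -2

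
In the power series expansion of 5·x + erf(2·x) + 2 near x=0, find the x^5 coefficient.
Expand to order 5: 5·x + erf(2·x) + 2 = 32·x^5/(5·√(π)) - 16·x^3/(3·√(π)) + x·(4/√(π) + 5) + 2 + O(x^6).
The coefficient of x^5 is 32/(5·√(π)).

Final answer: 32/(5·√(π))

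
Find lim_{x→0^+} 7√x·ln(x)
This is a 0·∞ indeterminate form at x → 0⁺.
Rewrite the product as 7·ln(x) / x^(-1/2) and apply L'Hôpital, or use the standard hierarchy x^(-1/2) ≫ |ln x| as x → 0⁺.
The indeterminate product → 0, so the limit = 0.

Final answer: 0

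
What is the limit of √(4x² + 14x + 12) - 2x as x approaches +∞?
As x → +∞: multiply by the conjugate to get (14x+12)/(√(4x²+14x+12)+2x); the denominator ~ 4x, so the limit is 14/4 = 7/2.
Limit = 7/2.

Final answer: 7/2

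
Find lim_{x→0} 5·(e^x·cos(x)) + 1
Direct substitution at x = 0 gives 6.

Final answer: 6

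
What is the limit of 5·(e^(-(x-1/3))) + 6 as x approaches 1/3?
Direct substitution at x = 1/3 gives 11.

Final answer: 11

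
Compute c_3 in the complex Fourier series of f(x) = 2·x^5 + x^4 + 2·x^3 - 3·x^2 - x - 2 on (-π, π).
Compute the real Fourier coefficients first: a_3 = 52/27 - 8·π^2/9, b_3 = -44·π^2/27 + 34/81 + 4·π^4/3.
Then c_3 = (a_3 − i·b_3)/2 = -4·π^2/9 + 26/27 - 2·i·π^4/3 - 17·i/81 + 22·i·π^2/27.

Final answer: -4·π^2/9 + 26/27 - 2·i·π^4/3 - 17·i/81 + 22·i·π^2/27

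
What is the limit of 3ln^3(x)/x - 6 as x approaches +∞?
The quotient is an ∞/∞ indeterminate form as x → +∞.
The polynomial denominator x dominates the logarithmic numerator (any positive power of x ≫ ln^3(x) as x → ∞), so the quotient → 0.
Adding the constant: 0 - 6 = -6. Limit = -6.

Final answer: -6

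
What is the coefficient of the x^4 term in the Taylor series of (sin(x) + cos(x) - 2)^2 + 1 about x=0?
Expand to order 4: (sin(x) + cos(x) - 2)^2 + 1 = -x^4/6 - 2·x^3/3 + 2·x^2 - 2·x + 2 + O(x^5).
The coefficient of x^4 is -1/6.

Final answer: -1/6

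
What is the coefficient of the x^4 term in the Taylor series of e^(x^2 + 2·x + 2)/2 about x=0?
Expand to order 4: e^(x^2 + 2·x + 2)/2 = 19·x^4·e^(2)/12 + 5·x^3·e^(2)/3 + 3·x^2·e^(2)/2 + x·e^(2) + e^(2)/2 + O(x^5).
The coefficient of x^4 is 19·e^(2)/12.

Final answer: 19·e^(2)/12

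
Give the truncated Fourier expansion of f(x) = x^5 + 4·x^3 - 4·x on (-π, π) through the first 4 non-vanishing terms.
(-32·π^2 + 184 + 2·π^4)·sin(x) + (-π^4 + 5/2 + π^2)·sin(2·x) + (-280/81 + 32·π^2/27 + 2·π^4/3)·sin(3·x) + (-π^4/2 - 11·π^2/8 + 161/64)·sin(4·x)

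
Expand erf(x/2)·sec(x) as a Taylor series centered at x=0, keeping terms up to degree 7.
2827·x^7/(40320·√(π)) + 83·x^5/(480·√(π)) + 5·x^3/(12·√(π)) + x/√(π)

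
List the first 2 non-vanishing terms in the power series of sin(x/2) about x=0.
-x^3/48 + x/2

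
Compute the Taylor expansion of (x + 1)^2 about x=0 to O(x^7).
x^2 + 2·x + 1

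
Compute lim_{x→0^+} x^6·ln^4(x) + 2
The product is a 0·∞ indeterminate form at x → 0⁺.
Rewrite the product as ln^4(x) / x^(-6) and apply L'Hôpital, or use the standard hierarchy x^(-6) ≫ |ln x|^4 as x → 0⁺.
The indeterminate product → 0, so the limit = 2.

Final answer: 2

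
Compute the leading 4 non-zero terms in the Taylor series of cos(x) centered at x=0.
-x^6/720 + x^4/24 - x^2/2 + 1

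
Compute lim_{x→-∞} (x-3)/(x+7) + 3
Evaluate the dominant behaviour as x → -∞; each term tends to a finite value or vanishes.
Limit = 4.

Final answer: 4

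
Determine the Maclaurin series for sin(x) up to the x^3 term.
-x^3/6 + x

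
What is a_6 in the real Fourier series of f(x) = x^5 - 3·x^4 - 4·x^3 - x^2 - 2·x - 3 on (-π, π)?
a_6 = (1/π) ∫_{-π}^{π} f(x)·cos(6x) dx.
Evaluate the integral (use parity and integration by parts as needed): a_6 = -2·π^2/3.

Final answer: -2·π^2/3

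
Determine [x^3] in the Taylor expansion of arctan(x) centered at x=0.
Expand to order 3: arctan(x) = -x^3/3 + x + O(x^4).
The coefficient of x^3 is -1/3.

Final answer: -1/3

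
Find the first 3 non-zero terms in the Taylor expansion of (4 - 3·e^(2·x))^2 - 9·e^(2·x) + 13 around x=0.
6·x^2 - 30·x + 5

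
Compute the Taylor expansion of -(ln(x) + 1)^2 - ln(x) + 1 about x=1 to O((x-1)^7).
-3·(x - 1) + (x - 1)^2/2 - (x - 1)^4/6 + 7·(x - 1)^5/30 - 47·(x - 1)^6/180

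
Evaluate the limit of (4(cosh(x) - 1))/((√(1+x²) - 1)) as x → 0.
Both numerator and denominator → 0 as x → 0; this is a 0/0 indeterminate form.
Expand each to leading order near x = 0: numerator ~ 2·x^2, denominator ~ x^2/2.
The limit of the ratio is 4.

Final answer: 4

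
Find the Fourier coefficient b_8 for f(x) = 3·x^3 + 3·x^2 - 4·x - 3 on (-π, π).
b_8 = (1/π) ∫_{-π}^{π} f(x)·sin(8x) dx.
Evaluate the integral (use parity and integration by parts as needed): b_8 = 137/128 - 3·π^2/4.

Final answer: 137/128 - 3·π^2/4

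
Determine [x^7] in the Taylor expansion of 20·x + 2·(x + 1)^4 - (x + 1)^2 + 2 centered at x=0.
Expand to order 7: 20·x + 2·(x + 1)^4 - (x + 1)^2 + 2 = 2·x^4 + 8·x^3 + 11·x^2 + 26·x + 3 + O(x^8).
The coefficient of x^7 is 0.

Final answer: 0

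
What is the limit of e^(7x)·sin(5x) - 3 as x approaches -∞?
Evaluate the dominant behaviour as x → -∞; each term tends to a finite value or vanishes.
Limit = -3.

Final answer: -3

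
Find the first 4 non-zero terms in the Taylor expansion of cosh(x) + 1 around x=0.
x^6/720 + x^4/24 + x^2/2 + 2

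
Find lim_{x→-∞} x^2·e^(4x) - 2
The product is a 0·∞ indeterminate form at x → -∞.
Rewrite the product as x^2 / e^(-4x) (an ∞/∞ form) and apply L'Hôpital, or use the standard hierarchy e^(4|x|) ≫ |x^2| as x → -∞.
The indeterminate product → 0, so the limit = -2.

Final answer: -2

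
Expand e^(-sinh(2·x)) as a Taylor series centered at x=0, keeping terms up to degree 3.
-8·x^3/3 + 2·x^2 - 2·x + 1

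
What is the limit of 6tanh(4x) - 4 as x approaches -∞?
Evaluate the dominant behaviour as x → -∞; each term tends to a finite value or vanishes.
Limit = -10.

Final answer: -10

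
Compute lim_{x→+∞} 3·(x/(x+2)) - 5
Evaluate the dominant behaviour as x → +∞; each term tends to a finite value or vanishes.
Limit = -2.

Final answer: -2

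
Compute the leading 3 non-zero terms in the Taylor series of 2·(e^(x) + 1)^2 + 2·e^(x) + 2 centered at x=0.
7·x^2 + 10·x + 12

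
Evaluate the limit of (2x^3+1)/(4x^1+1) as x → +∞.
This is an ∞/∞ indeterminate form as x → +∞.
Divide numerator and denominator by x^3 and let the lower-order terms vanish; the numerator's degree 3 exceeds the denominator's degree 1, so the quotient diverges.
Limit = ∞.

Final answer: ∞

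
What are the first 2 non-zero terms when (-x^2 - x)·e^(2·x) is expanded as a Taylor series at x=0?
-3·x^2 - x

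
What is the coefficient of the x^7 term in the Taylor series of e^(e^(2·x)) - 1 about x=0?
Expand to order 7: e^(e^(2·x)) - 1 = 7016·e·x^7/315 + 812·e·x^6/45 + 208·e·x^5/15 + 10·e·x^4 + 20·e·x^3/3 + 4·e·x^2 + 2·e·x - 1 + e + O(x^8).
The coefficient of x^7 is 7016·e/315.

Final answer: 7016·e/315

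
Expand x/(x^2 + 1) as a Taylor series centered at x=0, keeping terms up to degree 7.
-x^7 + x^5 - x^3 + x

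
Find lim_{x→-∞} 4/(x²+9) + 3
Evaluate the dominant behaviour as x → -∞; each term tends to a finite value or vanishes.
Limit = 3.

Final answer: 3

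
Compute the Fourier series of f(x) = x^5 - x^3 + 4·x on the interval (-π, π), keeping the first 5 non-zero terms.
(-42·π^2 + 2·π^4 + 260)·sin(x) + (-π^4 - 13 + 6·π^2)·sin(2·x) + (-58·π^2/27 + 332/81 + 2·π^4/3)·sin(3·x) + (-π^4/2 - 155/64 + 9·π^2/8)·sin(4·x) + (-18·π^2/25 + 1108/625 + 2·π^4/5)·sin(5·x)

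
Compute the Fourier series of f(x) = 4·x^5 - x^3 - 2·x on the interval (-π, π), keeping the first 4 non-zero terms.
(-162·π^2 + 8·π^4 + 968)·sin(x) + (-4·π^4 - 59/2 + 21·π^2)·sin(2·x) + (-178·π^2/27 + 248/81 + 8·π^4/3)·sin(3·x) + (-2·π^4 - 1/8 + 3·π^2)·sin(4·x)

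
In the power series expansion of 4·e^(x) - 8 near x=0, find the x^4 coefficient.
Expand to order 4: 4·e^(x) - 8 = x^4/6 + 2·x^3/3 + 2·x^2 + 4·x - 4 + O(x^5).
The coefficient of x^4 is 1/6.

Final answer: 1/6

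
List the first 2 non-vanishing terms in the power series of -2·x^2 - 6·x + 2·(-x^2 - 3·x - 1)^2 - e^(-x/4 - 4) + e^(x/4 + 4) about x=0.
x·(e^(-4)/4 + 6 + e^(4)/4) - e^(-4) + 2 + e^(4)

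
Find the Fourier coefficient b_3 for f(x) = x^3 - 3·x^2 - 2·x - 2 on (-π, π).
b_3 = (1/π) ∫_{-π}^{π} f(x)·sin(3x) dx.
Evaluate the integral (use parity and integration by parts as needed): b_3 = -16/9 + 2·π^2/3.

Final answer: -16/9 + 2·π^2/3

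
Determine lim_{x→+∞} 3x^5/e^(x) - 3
The quotient is an ∞/∞ indeterminate form as x → +∞.
The exponential denominator e^(x) dominates the polynomial numerator (e^x ≫ x^5 as x → ∞), so the quotient → 0.
Adding the constant: 0 - 3 = -3. Limit = -3.

Final answer: -3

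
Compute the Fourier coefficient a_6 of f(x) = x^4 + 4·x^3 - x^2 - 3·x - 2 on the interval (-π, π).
a_6 = (1/π) ∫_{-π}^{π} f(x)·cos(6x) dx.
Evaluate the integral (use parity and integration by parts as needed): a_6 = -4/27 + 2·π^2/9.

Final answer: -4/27 + 2·π^2/9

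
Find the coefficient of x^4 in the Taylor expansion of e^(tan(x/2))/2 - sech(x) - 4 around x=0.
Expand to order 4: e^(tan(x/2))/2 - sech(x) - 4 = -151·x^4/768 + x^3/32 + 9·x^2/16 + x/4 - 9/2 + O(x^5).
The coefficient of x^4 is -151/768.

Final answer: -151/768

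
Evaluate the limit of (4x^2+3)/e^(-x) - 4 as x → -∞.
The quotient is an ∞/∞ indeterminate form as x → -∞.
Compare growth rates of the dominant terms (exponentials ≫ polynomials ≫ logarithms), or apply L'Hôpital's rule; the quotient → 0.
Adding the constant: 0 - 4 = -4. Limit = -4.

Final answer: -4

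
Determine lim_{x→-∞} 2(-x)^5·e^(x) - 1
The product is a 0·∞ indeterminate form at x → -∞.
Rewrite the product as 2(-x)^5 / e^(-x) (an ∞/∞ form) and apply L'Hôpital, or use the standard hierarchy e^(|x|) ≫ |(-x)^5| as x → -∞.
The indeterminate product → 0, so the limit = -1.

Final answer: -1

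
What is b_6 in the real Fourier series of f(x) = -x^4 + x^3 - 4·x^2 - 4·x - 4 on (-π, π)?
b_6 = (1/π) ∫_{-π}^{π} f(x)·sin(6x) dx.
Evaluate the integral (use parity and integration by parts as needed): b_6 = 25/18 - π^2/3.

Final answer: 25/18 - π^2/3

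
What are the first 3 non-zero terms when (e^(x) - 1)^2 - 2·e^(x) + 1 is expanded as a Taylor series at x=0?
2·x^3/3 - 2·x - 1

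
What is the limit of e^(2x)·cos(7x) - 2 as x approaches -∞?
Evaluate the dominant behaviour as x → -∞; each term tends to a finite value or vanishes.
Limit = -2.

Final answer: -2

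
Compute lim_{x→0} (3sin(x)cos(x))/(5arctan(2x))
Both numerator and denominator → 0 as x → 0; this is a 0/0 indeterminate form.
Expand each to leading order near x = 0: numerator ~ 3·x, denominator ~ 10·x.
The limit of the ratio is 3/10.

Final answer: 3/10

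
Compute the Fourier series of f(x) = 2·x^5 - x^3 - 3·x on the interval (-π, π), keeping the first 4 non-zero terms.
(-82·π^2 + 4·π^4 + 486)·sin(x) + (-2·π^4 - 27/2 + 11·π^2)·sin(2·x) + (-98·π^2/27 + 34/81 + 4·π^4/3)·sin(3·x) + (-π^4 + 27/32 + 7·π^2/4)·sin(4·x)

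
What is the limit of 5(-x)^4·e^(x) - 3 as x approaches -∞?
The product is a 0·∞ indeterminate form at x → -∞.
Rewrite the product as 5(-x)^4 / e^(-x) (an ∞/∞ form) and apply L'Hôpital, or use the standard hierarchy e^(|x|) ≫ |(-x)^4| as x → -∞.
The indeterminate product → 0, so the limit = -3.

Final answer: -3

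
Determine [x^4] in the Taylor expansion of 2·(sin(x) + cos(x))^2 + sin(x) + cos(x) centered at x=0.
Expand to order 4: 2·(sin(x) + cos(x))^2 + sin(x) + cos(x) = x^4/24 - 17·x^3/6 - x^2/2 + 5·x + 3 + O(x^5).
The coefficient of x^4 is 1/24.

Final answer: 1/24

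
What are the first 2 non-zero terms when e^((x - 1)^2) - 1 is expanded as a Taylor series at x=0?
-2·e·x - 1 + e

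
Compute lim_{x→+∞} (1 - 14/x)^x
As x → +∞: this is the defining limit (1 - 14/x)^x → e^(-14).
Limit = e^(-14).

Final answer: e^(-14)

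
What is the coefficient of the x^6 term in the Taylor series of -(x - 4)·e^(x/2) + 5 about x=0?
Expand to order 6: -(x - 4)·e^(x/2) + 5 = -x^6/5760 - x^5/640 - x^4/96 - x^3/24 + x + 9 + O(x^7).
The coefficient of x^6 is -1/5760.

Final answer: -1/5760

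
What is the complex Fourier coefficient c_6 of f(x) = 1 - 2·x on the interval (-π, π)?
Compute the real Fourier coefficients first: a_6 = 0, b_6 = 2/3.
Then c_6 = (a_6 − i·b_6)/2 = -i/3.

Final answer: -i/3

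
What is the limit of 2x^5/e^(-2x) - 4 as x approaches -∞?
The quotient is an ∞/∞ indeterminate form as x → -∞.
Compare growth rates of the dominant terms (exponentials ≫ polynomials ≫ logarithms), or apply L'Hôpital's rule; the quotient → 0.
Adding the constant: 0 - 4 = -4. Limit = -4.

Final answer: -4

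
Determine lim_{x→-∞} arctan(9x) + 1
Evaluate the dominant behaviour as x → -∞; each term tends to a finite value or vanishes.
Limit = 1 - π/2.

Final answer: 1 - π/2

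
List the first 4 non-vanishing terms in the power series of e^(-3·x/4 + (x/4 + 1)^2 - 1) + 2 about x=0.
-7·x^3/384 + 3·x^2/32 - x/4 + 3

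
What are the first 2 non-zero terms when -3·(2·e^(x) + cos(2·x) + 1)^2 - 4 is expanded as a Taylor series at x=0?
-48·x - 52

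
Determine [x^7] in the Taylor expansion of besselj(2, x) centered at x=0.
Expand to order 7: besselj(2, x) = x^6/3072 - x^4/96 + x^2/8 + O(x^8).
The coefficient of x^7 is 0.

Final answer: 0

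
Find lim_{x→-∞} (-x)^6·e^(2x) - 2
The product is a 0·∞ indeterminate form at x → -∞.
Rewrite the product as (-x)^6 / e^(-2x) (an ∞/∞ form) and apply L'Hôpital, or use the standard hierarchy e^(2|x|) ≫ |(-x)^6| as x → -∞.
The indeterminate product → 0, so the limit = -2.

Final answer: -2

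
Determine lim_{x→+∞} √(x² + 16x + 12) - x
This is an ∞ − ∞ indeterminate form.
Multiply and divide by the conjugate √(x²+16x + 12) + x; the x² terms cancel, leaving (16x + 12)/(√(x²+16x + 12)+x) → 16/2 = 8.
Limit = 8.

Final answer: 8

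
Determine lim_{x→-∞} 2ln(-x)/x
This is an ∞/∞ indeterminate form as x → -∞.
Compare growth rates of the dominant terms (exponentials ≫ polynomials ≫ logarithms), or apply L'Hôpital's rule; the quotient → 0.
Limit = 0.

Final answer: 0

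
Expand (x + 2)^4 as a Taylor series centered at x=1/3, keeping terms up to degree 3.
2401/81 + 1372·(x - 1/3)/27 + 98·(x - 1/3)^2/3 + 28·(x - 1/3)^3/3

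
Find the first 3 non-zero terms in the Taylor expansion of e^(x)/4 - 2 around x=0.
x^2/8 + x/4 - 7/4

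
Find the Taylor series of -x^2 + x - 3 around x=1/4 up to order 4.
-45/16 + (x - 1/4)/2 - (x - 1/4)^2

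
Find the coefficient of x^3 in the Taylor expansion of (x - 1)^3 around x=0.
Expand to order 3: (x - 1)^3 = x^3 - 3·x^2 + 3·x - 1 + O(x^4).
The coefficient of x^3 is 1.

Final answer: 1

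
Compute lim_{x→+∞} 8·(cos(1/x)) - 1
Evaluate the dominant behaviour as x → +∞; each term tends to a finite value or vanishes.
Limit = 7.

Final answer: 7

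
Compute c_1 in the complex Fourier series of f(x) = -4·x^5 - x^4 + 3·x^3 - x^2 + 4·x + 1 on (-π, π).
Compute the real Fourier coefficients first: a_1 = -44 + 8·π^2, b_1 = -988 - 8·π^4 + 166·π^2.
Then c_1 = (a_1 − i·b_1)/2 = -22 + 4·π^2 - 83·i·π^2 + 4·i·π^4 + 494·i.

Final answer: -22 + 4·π^2 - 83·i·π^2 + 4·i·π^4 + 494·i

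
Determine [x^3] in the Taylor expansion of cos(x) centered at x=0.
Expand to order 3: cos(x) = 1 - x^2/2 + O(x^4).
The coefficient of x^3 is 0.

Final answer: 0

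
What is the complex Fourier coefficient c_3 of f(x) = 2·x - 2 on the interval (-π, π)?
Compute the real Fourier coefficients first: a_3 = 0, b_3 = 4/3.
Then c_3 = (a_3 − i·b_3)/2 = -2·i/3.

Final answer: -2·i/3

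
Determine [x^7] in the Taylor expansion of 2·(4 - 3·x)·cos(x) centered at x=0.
Expand to order 7: 2·(4 - 3·x)·cos(x) = x^7/120 - x^6/90 - x^5/4 + x^4/3 + 3·x^3 - 4·x^2 - 6·x + 8 + O(x^8).
The coefficient of x^7 is 1/120.

Final answer: 1/120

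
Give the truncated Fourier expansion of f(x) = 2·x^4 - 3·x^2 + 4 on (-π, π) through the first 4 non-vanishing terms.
(108 - 16·π^2)·cos(x) + (-9 + 4·π^2)·cos(2·x) + (68/27 - 16·π^2/9)·cos(3·x) - π^2 + 4 + 2·π^4/5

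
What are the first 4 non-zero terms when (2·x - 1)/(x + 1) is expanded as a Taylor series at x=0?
3·x^3 - 3·x^2 + 3·x - 1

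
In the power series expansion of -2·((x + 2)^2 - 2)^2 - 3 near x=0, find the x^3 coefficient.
Expand to order 3: -2·((x + 2)^2 - 2)^2 - 3 = -16·x^3 - 40·x^2 - 32·x - 11 + O(x^4).
The coefficient of x^3 is -16.

Final answer: -16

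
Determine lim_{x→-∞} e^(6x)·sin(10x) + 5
Evaluate the dominant behaviour as x → -∞; each term tends to a finite value or vanishes.
Limit = 5.

Final answer: 5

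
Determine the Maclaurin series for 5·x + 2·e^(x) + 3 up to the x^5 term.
x^5/60 + x^4/12 + x^3/3 + x^2 + 7·x + 5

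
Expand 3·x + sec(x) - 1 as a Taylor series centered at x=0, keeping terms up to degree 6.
61·x^6/720 + 5·x^4/24 + x^2/2 + 3·x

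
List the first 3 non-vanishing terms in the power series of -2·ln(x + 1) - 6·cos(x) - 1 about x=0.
4·x^2 - 2·x - 7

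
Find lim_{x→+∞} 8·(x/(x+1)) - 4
Evaluate the dominant behaviour as x → +∞; each term tends to a finite value or vanishes.
Limit = 4.

Final answer: 4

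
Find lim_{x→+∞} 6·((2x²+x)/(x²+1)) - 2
Evaluate the dominant behaviour as x → +∞; each term tends to a finite value or vanishes.
Limit = 10.

Final answer: 10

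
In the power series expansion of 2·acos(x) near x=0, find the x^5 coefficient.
Expand to order 5: 2·acos(x) = -3·x^5/20 - x^3/3 - 2·x + π + O(x^6).
The coefficient of x^5 is -3/20.

Final answer: -3/20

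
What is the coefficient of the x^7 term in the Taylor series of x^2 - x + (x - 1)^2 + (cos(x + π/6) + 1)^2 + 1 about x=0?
Expand to order 7: x^2 - x + (x - 1)^2 + (cos(x + π/6) + 1)^2 + 1 = x^7·(√(3)/2 + 1)^2·(1/(5040·(√(3)/2 + 1)) + √(3)/(160·(√(3)/2 + 1)^2)) + x^6·(√(3)/2 + 1)^2·(-29/(1440·(√(3)/2 + 1)^2) - √(3)/(720·(√(3)/2 + 1))) + x^5·(√(3)/2 + 1)^2·(-√(3)/(16·(√(3)/2 + 1)^2) - 1/(120·(√(3)/2 + 1))) + x^4·(√(3)/2 + 1)^2·(5/(48·(√(3)/2 + 1)^2) + √(3)/(24·(√(3)/2 + 1))) + x^3·(√(3)/2 + 1)^2·(1/(6·(√(3)/2 + 1)) + √(3)/(4·(√(3)/2 + 1)^2)) + x^2·((√(3)/2 + 1)^2·(-√(3)/(2·(√(3)/2 + 1)) + 1/(4·(√(3)/2 + 1)^2)) + 2) + x·(-4 - √(3)/2) + 2 + (√(3)/2 + 1)^2 + O(x^8).
The coefficient of x^7 is (√(3)/2 + 1)^2·(1/(5040·(√(3)/2 + 1)) + √(3)/(160·(√(3)/2 + 1)^2)).

Final answer: (√(3)/2 + 1)^2·(1/(5040·(√(3)/2 + 1)) + √(3)/(160·(√(3)/2 + 1)^2))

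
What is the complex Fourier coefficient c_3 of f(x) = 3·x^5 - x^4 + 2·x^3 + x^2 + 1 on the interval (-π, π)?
Compute the real Fourier coefficients first: a_3 = -28/27 + 8·π^2/9, b_3 = -28·π^2/9 + 56/27 + 2·π^4.
Then c_3 = (a_3 − i·b_3)/2 = -14/27 + 4·π^2/9 - i·π^4 - 28·i/27 + 14·i·π^2/9.

Final answer: -14/27 + 4·π^2/9 - i·π^4 - 28·i/27 + 14·i·π^2/9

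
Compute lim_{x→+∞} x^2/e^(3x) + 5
The quotient is an ∞/∞ indeterminate form as x → +∞.
The exponential denominator e^(3x) dominates the polynomial numerator (e^x ≫ x^2 as x → ∞), so the quotient → 0.
Adding the constant: 0 + 5 = 5. Limit = 5.

Final answer: 5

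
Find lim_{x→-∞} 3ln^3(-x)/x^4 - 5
The quotient is an ∞/∞ indeterminate form as x → -∞.
Compare growth rates of the dominant terms (exponentials ≫ polynomials ≫ logarithms), or apply L'Hôpital's rule; the quotient → 0.
Adding the constant: 0 - 5 = -5. Limit = -5.

Final answer: -5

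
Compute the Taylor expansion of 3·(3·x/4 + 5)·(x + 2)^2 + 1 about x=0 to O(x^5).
9·x^3/4 + 24·x^2 + 69·x + 61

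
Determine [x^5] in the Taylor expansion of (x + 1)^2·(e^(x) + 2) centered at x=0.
Expand to order 5: (x + 1)^2·(e^(x) + 2) = 31·x^5/120 + 7·x^4/8 + 13·x^3/6 + 11·x^2/2 + 7·x + 3 + O(x^6).
The coefficient of x^5 is 31/120.

Final answer: 31/120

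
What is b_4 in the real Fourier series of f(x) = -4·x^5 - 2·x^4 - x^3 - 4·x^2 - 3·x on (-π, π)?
b_4 = (1/π) ∫_{-π}^{π} f(x)·sin(4x) dx.
Evaluate the integral (use parity and integration by parts as needed): b_4 = -2·π^2 + 9/4 + 2·π^4.

Final answer: -2·π^2 + 9/4 + 2·π^4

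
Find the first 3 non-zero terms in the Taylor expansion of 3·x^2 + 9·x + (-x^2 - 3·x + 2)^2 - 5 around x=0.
8·x^2 - 3·x - 1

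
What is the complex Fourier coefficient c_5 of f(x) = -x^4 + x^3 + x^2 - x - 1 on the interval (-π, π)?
Compute the real Fourier coefficients first: a_5 = -148/625 + 8·π^2/25, b_5 = -62/125 + 2·π^2/5.
Then c_5 = (a_5 − i·b_5)/2 = -74/625 + 4·π^2/25 - i·π^2/5 + 31·i/125.

Final answer: -74/625 + 4·π^2/25 - i·π^2/5 + 31·i/125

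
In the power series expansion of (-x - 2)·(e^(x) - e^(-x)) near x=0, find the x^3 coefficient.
Expand to order 3: (-x - 2)·(e^(x) - e^(-x)) = -2·x^3/3 - 2·x^2 - 4·x + O(x^4).
The coefficient of x^3 is -2/3.

Final answer: -2/3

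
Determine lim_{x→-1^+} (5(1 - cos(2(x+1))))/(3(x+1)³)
Both numerator and denominator → 0 as x → -1^+; this is a 0/0 indeterminate form.
Expand each to leading order near x = -1: numerator ~ 10·(x + 1)^2, denominator ~ 3·(x + 1)^3.
The limit of the ratio is ∞.

Final answer: ∞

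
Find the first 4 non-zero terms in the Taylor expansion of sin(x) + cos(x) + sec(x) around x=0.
x^4/4 - x^3/6 + x + 2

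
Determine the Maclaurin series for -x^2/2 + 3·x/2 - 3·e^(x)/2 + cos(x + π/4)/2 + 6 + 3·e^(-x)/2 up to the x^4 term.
√(2)·x^4/96 + x^3·(-1/2 + √(2)/24) + x^2·(-1/2 - √(2)/8) + x·(-3/2 - √(2)/4) + √(2)/4 + 6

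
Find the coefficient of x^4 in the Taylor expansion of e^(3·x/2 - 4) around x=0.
Expand to order 4: e^(3·x/2 - 4) = 27·x^4·e^(-4)/128 + 9·x^3·e^(-4)/16 + 9·x^2·e^(-4)/8 + 3·x·e^(-4)/2 + e^(-4) + O(x^5).
The coefficient of x^4 is 27·e^(-4)/128.

Final answer: 27·e^(-4)/128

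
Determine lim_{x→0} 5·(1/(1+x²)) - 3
Direct substitution at x = 0 gives 2.

Final answer: 2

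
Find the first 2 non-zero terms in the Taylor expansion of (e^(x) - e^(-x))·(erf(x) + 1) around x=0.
4·x^2/√(π) + 2·x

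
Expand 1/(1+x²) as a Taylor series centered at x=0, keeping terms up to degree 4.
x^4 - x^2 + 1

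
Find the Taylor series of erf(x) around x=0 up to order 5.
x^5/(5·√(π)) - 2·x^3/(3·√(π)) + 2·x/√(π)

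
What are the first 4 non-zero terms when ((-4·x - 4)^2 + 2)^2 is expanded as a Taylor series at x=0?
1024·x^3 + 1600·x^2 + 1152·x + 324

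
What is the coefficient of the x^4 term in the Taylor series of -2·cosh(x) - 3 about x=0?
Expand to order 4: -2·cosh(x) - 3 = -x^4/12 - x^2 - 5 + O(x^5).
The coefficient of x^4 is -1/12.

Final answer: -1/12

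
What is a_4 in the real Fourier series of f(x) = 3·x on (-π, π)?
a_4 = (1/π) ∫_{-π}^{π} f(x)·cos(4x) dx.
Evaluate the integral (use parity and integration by parts as needed): a_4 = 0.

Final answer: 0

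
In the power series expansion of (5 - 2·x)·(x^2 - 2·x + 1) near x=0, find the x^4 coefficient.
Expand to order 4: (5 - 2·x)·(x^2 - 2·x + 1) = -2·x^3 + 9·x^2 - 12·x + 5 + O(x^5).
The coefficient of x^4 is 0.

Final answer: 0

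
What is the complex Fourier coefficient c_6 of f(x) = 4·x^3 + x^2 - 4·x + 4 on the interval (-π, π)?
Compute the real Fourier coefficients first: a_6 = 1/9, b_6 = 14/9 - 4·π^2/3.
Then c_6 = (a_6 − i·b_6)/2 = 1/18 - 7·i/9 + 2·i·π^2/3.

Final answer: 1/18 - 7·i/9 + 2·i·π^2/3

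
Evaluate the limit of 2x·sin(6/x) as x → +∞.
As x → +∞: let u = 6/x → 0⁺; then 2·x·sin(6/x) = 2·6·sin(u)/u → 2·6·1 = 12.
Limit = 12.

Final answer: 12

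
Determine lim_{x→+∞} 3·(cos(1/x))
Evaluate the dominant behaviour as x → +∞; each term tends to a finite value or vanishes.
Limit = 3.

Final answer: 3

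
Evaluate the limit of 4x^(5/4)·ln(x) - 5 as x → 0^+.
The product is a 0·∞ indeterminate form at x → 0⁺.
Rewrite the product as 4·ln(x) / x^(-5/4) and apply L'Hôpital, or use the standard hierarchy x^(-5/4) ≫ |ln x| as x → 0⁺.
The indeterminate product → 0, so the limit = -5.

Final answer: -5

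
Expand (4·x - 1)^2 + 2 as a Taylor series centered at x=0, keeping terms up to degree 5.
16·x^2 - 8·x + 3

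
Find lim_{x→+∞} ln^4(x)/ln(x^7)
This is an ∞/∞ indeterminate form as x → +∞.
Write ln(x^7) = 7·ln(x), reducing the quotient to ln^3(x)/7 → ∞.
Limit = ∞.

Final answer: ∞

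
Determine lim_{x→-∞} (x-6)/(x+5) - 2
Evaluate the dominant behaviour as x → -∞; each term tends to a finite value or vanishes.
Limit = -1.

Final answer: -1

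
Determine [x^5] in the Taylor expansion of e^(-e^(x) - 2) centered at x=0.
Expand to order 5: e^(-e^(x) - 2) = -x^5·e^(-3)/60 + x^4·e^(-3)/24 + x^3·e^(-3)/6 - x·e^(-3) + e^(-3) + O(x^6).
The coefficient of x^5 is -e^(-3)/60.

Final answer: -e^(-3)/60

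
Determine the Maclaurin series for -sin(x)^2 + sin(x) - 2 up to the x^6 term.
-2·x^6/45 + x^5/120 + x^4/3 - x^3/6 - x^2 + x - 2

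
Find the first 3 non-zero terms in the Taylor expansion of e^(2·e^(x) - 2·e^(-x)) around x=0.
8·x^2 + 4·x + 1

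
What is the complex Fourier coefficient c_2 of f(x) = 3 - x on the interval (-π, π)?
Compute the real Fourier coefficients first: a_2 = 0, b_2 = 1.
Then c_2 = (a_2 − i·b_2)/2 = -i/2.

Final answer: -i/2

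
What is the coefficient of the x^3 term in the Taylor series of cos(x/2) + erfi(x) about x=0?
Expand to order 3: cos(x/2) + erfi(x) = 2·x^3/(3·√(π)) - x^2/8 + 2·x/√(π) + 1 + O(x^4).
The coefficient of x^3 is 2/(3·√(π)).

Final answer: 2/(3·√(π))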